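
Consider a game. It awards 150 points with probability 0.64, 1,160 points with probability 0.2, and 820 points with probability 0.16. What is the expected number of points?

EV = 0.64 × 150 + 0.2 × 1160 + 0.16 × 820 = 96 + 232 + 131.2 = 459.2

459.2 points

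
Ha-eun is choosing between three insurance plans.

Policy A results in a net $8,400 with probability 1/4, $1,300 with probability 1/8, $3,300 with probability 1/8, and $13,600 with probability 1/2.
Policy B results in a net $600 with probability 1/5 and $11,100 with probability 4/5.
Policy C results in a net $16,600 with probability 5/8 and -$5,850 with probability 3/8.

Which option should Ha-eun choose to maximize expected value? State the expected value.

Policy A = 1/4 × 8400 + 1/8 × 1300 + 1/8 × 3300 + 1/2 × 13600 = 2100 + 162.5 + 412.5 + 6800 = 9475
Policy B = 1/5 × 600 + 4/5 × 11100 = 120 + 8880 = 9000
Policy C = 5/8 × 16600 + 3/8 × (-5850) = 10375 − 2193.75 = 8181.25

Policy A ($9,475)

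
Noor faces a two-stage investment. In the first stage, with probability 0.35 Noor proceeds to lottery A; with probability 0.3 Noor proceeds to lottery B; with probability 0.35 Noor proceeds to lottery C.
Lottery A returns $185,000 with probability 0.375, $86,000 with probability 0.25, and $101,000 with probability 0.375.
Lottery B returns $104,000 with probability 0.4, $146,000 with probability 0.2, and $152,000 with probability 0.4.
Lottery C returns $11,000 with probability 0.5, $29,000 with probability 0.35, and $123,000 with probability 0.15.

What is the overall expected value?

$96,477.50

EV(A) = 0.375 × 185000 + 0.25 × 86000 + 0.375 × 101000 = 69375 + 21500 + 37875 = 128750
EV(B) = 0.4 × 104000 + 0.2 × 146000 + 0.4 × 152000 = 41600 + 29200 + 60800 = 131600
EV(C) = 0.5 × 11000 + 0.35 × 29000 + 0.15 × 123000 = 5500 + 10150 + 18450 = 34100
Overall = 0.35 × 128750 + 0.3 × 131600 + 0.35 × 34100 = 45062.5 + 39480 + 11935 = 96477.5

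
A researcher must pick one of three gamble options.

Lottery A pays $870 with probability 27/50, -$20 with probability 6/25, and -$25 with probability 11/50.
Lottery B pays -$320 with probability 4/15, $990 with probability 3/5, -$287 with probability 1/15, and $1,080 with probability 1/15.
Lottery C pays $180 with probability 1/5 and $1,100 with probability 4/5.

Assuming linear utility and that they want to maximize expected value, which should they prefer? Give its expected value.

Lottery A = 27/50 × 870 + 6/25 × (-20) + 11/50 × (-25) = 469.8 − 4.8 − 5.5 = 459.5
Lottery B = 4/15 × (-320) + 3/5 × 990 + 1/15 × (-287) + 1/15 × 1080 = -85.3333 + 594 − 19.1333 + 72 = 561.5333
Lottery C = 1/5 × 180 + 4/5 × 1100 = 36 + 880 = 916

Lottery C ($916)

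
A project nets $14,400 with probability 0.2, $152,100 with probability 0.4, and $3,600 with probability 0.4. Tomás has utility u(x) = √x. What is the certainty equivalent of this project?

E[u] = 0.2·√14400 + 0.4·√152100 + 0.4·√3600 = 0.2·120 + 0.4·390 + 0.4·60 = 204
CE = (204)² = 41616

$41,616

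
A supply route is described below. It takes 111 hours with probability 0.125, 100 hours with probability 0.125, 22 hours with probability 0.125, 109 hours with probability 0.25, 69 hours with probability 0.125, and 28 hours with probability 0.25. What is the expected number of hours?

EV = 0.125 × 111 + 0.125 × 100 + 0.125 × 22 + 0.25 × 109 + 0.125 × 69 + 0.25 × 28 = 13.875 + 12.5 + 2.75 + 27.25 + 8.625 + 7 = 72

72 hours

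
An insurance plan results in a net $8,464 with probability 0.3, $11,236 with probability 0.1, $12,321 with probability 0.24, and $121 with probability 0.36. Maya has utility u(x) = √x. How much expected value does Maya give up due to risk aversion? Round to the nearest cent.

$1,929.96

E[u] = 0.3·√8464 + 0.1·√11236 + 0.24·√12321 + 0.36·√121 = 0.3·92 + 0.1·106 + 0.24·111 + 0.36·11 = 68.8
CE = (68.8)² = 4733.44
Risk premium = EV − CE = 6663.4 − 4733.44 = 1929.96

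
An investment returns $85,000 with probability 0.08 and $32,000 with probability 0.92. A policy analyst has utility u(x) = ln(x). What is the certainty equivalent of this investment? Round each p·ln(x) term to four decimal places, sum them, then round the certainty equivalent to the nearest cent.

E[u] = 0.08·ln(85000) + 0.92·ln(32000) = 0.9080 + 9.5436 = 10.4516
CE = e^10.4516 ≈ 34599.69

$34,599.69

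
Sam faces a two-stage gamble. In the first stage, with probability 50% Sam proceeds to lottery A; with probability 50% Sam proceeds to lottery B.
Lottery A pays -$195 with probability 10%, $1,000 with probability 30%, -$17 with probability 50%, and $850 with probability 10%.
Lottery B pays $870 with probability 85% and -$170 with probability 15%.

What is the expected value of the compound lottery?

EV(A) = 0.1 × (-195) + 0.3 × 1000 + 0.5 × (-17) + 0.1 × 850 = -19.5 + 300 − 8.5 + 85 = 357
EV(B) = 0.85 × 870 + 0.15 × (-170) = 739.5 − 25.5 = 714
Overall = 0.5 × 357 + 0.5 × 714 = 178.5 + 357 = 535.5

$535.50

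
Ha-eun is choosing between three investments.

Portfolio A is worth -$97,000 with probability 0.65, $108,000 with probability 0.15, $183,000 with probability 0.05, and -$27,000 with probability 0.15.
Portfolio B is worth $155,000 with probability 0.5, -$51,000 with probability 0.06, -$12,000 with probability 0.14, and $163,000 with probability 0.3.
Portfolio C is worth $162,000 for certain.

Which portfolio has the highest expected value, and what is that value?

Portfolio A = 0.65 × (-97000) + 0.15 × 108000 + 0.05 × 183000 + 0.15 × (-27000) = -63050 + 16200 + 9150 − 4050 = -41750
Portfolio B = 0.5 × 155000 + 0.06 × (-51000) + 0.14 × (-12000) + 0.3 × 163000 = 77500 − 3060 − 1680 + 48900 = 121660
Portfolio C: 162000 (certain)

Portfolio C ($162,000)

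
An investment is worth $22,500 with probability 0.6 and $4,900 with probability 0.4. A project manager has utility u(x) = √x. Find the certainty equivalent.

$13,924

E[u] = 0.6·√22500 + 0.4·√4900 = 0.6·150 + 0.4·70 = 118
CE = (118)² = 13924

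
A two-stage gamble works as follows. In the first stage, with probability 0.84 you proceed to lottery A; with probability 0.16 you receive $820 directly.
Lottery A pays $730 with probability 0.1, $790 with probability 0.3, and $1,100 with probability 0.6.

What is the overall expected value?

$946

EV(A) = 0.1 × 730 + 0.3 × 790 + 0.6 × 1100 = 73 + 237 + 660 = 970
Branch B: 820 (certain)
Overall = 0.84 × 970 + 0.16 × 820 = 814.8 + 131.2 = 946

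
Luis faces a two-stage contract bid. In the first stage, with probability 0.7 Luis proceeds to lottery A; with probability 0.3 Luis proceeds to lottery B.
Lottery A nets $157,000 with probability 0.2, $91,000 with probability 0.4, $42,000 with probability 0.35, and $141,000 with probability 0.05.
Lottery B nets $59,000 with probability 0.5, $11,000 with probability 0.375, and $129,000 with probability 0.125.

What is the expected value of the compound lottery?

EV(A) = 0.2 × 157000 + 0.4 × 91000 + 0.35 × 42000 + 0.05 × 141000 = 31400 + 36400 + 14700 + 7050 = 89550
EV(B) = 0.5 × 59000 + 0.375 × 11000 + 0.125 × 129000 = 29500 + 4125 + 16125 = 49750
Overall = 0.7 × 89550 + 0.3 × 49750 = 62685 + 14925 = 77610

$77,610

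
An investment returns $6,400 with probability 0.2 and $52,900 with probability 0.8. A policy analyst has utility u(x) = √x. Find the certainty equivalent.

$40,000

E[u] = 0.2·√6400 + 0.8·√52900 = 0.2·80 + 0.8·230 = 200
CE = (200)² = 40000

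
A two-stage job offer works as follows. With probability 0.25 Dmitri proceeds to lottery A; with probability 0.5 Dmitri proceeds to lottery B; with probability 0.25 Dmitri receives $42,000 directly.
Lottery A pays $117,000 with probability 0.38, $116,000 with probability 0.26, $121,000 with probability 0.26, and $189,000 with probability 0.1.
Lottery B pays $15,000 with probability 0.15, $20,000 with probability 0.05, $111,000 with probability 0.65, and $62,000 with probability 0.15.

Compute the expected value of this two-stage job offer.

$84,095

EV(A) = 0.38 × 117000 + 0.26 × 116000 + 0.26 × 121000 + 0.1 × 189000 = 44460 + 30160 + 31460 + 18900 = 124980
EV(B) = 0.15 × 15000 + 0.05 × 20000 + 0.65 × 111000 + 0.15 × 62000 = 2250 + 1000 + 72150 + 9300 = 84700
Branch C: 42000 (certain)
Overall = 0.25 × 124980 + 0.5 × 84700 + 0.25 × 42000 = 31245 + 42350 + 10500 = 84095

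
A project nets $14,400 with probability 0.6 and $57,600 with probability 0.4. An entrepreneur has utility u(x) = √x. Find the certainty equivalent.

E[u] = 0.6·√14400 + 0.4·√57600 = 0.6·120 + 0.4·240 = 168
CE = (168)² = 28224

$28,224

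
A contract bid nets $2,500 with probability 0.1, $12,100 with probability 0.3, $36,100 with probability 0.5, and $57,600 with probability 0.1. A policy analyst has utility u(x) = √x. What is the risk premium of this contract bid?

E[u] = 0.1·√2500 + 0.3·√12100 + 0.5·√36100 + 0.1·√57600 = 0.1·50 + 0.3·110 + 0.5·190 + 0.1·240 = 157
CE = (157)² = 24649
Risk premium = EV − CE = 27690 − 24649 = 3041

$3,041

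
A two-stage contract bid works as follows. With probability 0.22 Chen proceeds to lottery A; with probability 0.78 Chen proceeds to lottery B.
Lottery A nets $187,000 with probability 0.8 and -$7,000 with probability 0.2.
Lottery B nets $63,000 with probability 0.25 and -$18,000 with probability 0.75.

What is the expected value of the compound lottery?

$34,359

EV(A) = 0.8 × 187000 + 0.2 × (-7000) = 149600 − 1400 = 148200
EV(B) = 0.25 × 63000 + 0.75 × (-18000) = 15750 − 13500 = 2250
Overall = 0.22 × 148200 + 0.78 × 2250 = 32604 + 1755 = 34359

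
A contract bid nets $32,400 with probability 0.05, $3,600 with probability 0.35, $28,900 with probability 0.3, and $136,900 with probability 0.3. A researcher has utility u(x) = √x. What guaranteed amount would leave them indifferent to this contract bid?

E[u] = 0.05·√32400 + 0.35·√3600 + 0.3·√28900 + 0.3·√136900 = 0.05·180 + 0.35·60 + 0.3·170 + 0.3·370 = 192
CE = (192)² = 36864

$36,864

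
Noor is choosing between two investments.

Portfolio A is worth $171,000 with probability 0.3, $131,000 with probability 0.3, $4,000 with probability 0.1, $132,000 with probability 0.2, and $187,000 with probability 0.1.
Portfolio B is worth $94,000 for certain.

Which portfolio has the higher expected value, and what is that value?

Portfolio A ($136,100)

Portfolio A = 0.3 × 171000 + 0.3 × 131000 + 0.1 × 4000 + 0.2 × 132000 + 0.1 × 187000 = 51300 + 39300 + 400 + 26400 + 18700 = 136100
Portfolio B: 94000 (certain)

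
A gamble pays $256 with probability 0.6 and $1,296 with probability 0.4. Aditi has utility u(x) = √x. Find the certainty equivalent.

$576

E[u] = 0.6·√256 + 0.4·√1296 = 0.6·16 + 0.4·36 = 24
CE = (24)² = 576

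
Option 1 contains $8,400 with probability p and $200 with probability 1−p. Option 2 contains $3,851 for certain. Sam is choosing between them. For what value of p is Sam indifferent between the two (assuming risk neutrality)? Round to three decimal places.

p·8400 + (1−p)·200 = 3851
8200p + 200 = 3851
p = (3851 − 200) / 8200

p = 0.445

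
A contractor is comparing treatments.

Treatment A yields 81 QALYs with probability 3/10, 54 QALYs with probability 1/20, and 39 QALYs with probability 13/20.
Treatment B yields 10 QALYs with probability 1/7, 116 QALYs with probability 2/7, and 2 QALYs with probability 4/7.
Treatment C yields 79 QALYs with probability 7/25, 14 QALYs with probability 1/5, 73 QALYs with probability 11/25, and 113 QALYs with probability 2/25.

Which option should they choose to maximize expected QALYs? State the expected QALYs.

Treatment C (66.08 QALYs)

Treatment A = 3/10 × 81 + 1/20 × 54 + 13/20 × 39 = 24.3 + 2.7 + 25.35 = 52.35
Treatment B = 1/7 × 10 + 2/7 × 116 + 4/7 × 2 = 1.4286 + 33.1429 + 1.1429 = 35.7143
Treatment C = 7/25 × 79 + 1/5 × 14 + 11/25 × 73 + 2/25 × 113 = 22.12 + 2.8 + 32.12 + 9.04 = 66.08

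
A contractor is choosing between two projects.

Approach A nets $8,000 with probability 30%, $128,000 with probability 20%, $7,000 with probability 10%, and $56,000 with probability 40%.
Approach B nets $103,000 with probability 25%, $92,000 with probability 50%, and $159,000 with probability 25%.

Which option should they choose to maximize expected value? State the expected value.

Approach A = 0.3 × 8000 + 0.2 × 128000 + 0.1 × 7000 + 0.4 × 56000 = 2400 + 25600 + 700 + 22400 = 51100
Approach B = 0.25 × 103000 + 0.5 × 92000 + 0.25 × 159000 = 25750 + 46000 + 39750 = 111500

Approach B ($111,500)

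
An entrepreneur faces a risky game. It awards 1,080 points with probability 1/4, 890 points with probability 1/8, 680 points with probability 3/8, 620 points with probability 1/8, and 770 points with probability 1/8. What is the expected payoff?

810 points

EV = 1/4 × 1080 + 1/8 × 890 + 3/8 × 680 + 1/8 × 620 + 1/8 × 770 = 270 + 111.25 + 255 + 77.5 + 96.25 = 810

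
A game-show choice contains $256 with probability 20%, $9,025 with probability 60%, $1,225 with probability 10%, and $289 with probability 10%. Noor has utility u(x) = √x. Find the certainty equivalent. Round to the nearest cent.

E[u] = 0.2·√256 + 0.6·√9025 + 0.1·√1225 + 0.1·√289 = 0.2·16 + 0.6·95 + 0.1·35 + 0.1·17 = 65.4
CE = (65.4)² = 4277.16

$4,277.16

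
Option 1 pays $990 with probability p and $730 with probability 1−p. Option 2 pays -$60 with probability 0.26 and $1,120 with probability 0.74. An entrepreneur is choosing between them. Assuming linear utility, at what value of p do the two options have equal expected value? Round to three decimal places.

p = 0.320

EV(Option 2) = 0.26 × (-60) + 0.74 × 1120 = -15.6 + 828.8 = 813.2
p·990 + (1−p)·730 = 813.2
260p + 730 = 813.2
p = (813.2 − 730) / 260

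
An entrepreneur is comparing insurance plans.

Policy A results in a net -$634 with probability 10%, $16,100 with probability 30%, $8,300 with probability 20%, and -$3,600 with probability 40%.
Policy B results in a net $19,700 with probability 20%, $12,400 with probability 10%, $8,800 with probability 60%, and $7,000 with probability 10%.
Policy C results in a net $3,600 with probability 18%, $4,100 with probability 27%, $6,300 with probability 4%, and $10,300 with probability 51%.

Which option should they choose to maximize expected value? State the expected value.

Policy B ($11,160)

Policy A = 0.1 × (-634) + 0.3 × 16100 + 0.2 × 8300 + 0.4 × (-3600) = -63.4 + 4830 + 1660 − 1440 = 4986.6
Policy B = 0.2 × 19700 + 0.1 × 12400 + 0.6 × 8800 + 0.1 × 7000 = 3940 + 1240 + 5280 + 700 = 11160
Policy C = 0.18 × 3600 + 0.27 × 4100 + 0.04 × 6300 + 0.51 × 10300 = 648 + 1107 + 252 + 5253 = 7260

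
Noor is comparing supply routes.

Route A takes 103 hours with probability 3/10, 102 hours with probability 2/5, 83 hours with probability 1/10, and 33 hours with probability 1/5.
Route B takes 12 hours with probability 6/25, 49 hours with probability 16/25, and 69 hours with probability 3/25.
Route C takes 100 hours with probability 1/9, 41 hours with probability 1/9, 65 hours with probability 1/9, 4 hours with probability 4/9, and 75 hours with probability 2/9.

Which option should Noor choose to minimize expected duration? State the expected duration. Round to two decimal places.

Route C (41.33 hours)

Route A = 3/10 × 103 + 2/5 × 102 + 1/10 × 83 + 1/5 × 33 = 30.9 + 40.8 + 8.3 + 6.6 = 86.6
Route B = 6/25 × 12 + 16/25 × 49 + 3/25 × 69 = 2.88 + 31.36 + 8.28 = 42.52
Route C = 1/9 × 100 + 1/9 × 41 + 1/9 × 65 + 4/9 × 4 + 2/9 × 75 = 11.1111 + 4.5556 + 7.2222 + 1.7778 + 16.6667 = 41.3333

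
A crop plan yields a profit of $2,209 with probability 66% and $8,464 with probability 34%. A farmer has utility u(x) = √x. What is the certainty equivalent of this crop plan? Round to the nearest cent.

$3,881.29

E[u] = 0.66·√2209 + 0.34·√8464 = 0.66·47 + 0.34·92 = 62.3
CE = (62.3)² = 3881.29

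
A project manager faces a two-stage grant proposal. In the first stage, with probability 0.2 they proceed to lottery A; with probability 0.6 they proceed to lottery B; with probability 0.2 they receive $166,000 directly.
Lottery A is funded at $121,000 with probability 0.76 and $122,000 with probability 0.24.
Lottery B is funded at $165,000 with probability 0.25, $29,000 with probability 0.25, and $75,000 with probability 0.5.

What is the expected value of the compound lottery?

EV(A) = 0.76 × 121000 + 0.24 × 122000 = 91960 + 29280 = 121240
EV(B) = 0.25 × 165000 + 0.25 × 29000 + 0.5 × 75000 = 41250 + 7250 + 37500 = 86000
Branch C: 166000 (certain)
Overall = 0.2 × 121240 + 0.6 × 86000 + 0.2 × 166000 = 24248 + 51600 + 33200 = 109048

$109,048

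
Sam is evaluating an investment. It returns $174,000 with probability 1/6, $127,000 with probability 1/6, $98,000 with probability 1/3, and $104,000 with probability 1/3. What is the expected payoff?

$117,500

EV = 1/6 × 174000 + 1/6 × 127000 + 1/3 × 98000 + 1/3 × 104000 = 29000 + 21166.6667 + 32666.6667 + 34666.6667 = 117500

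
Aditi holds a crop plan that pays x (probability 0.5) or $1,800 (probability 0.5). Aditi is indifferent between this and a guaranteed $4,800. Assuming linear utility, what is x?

0.5·x + 0.5·1800 = 4800
0.5·x = 4800 − 900 = 3900
x = 3900 / 0.5 = 7800

x = $7,800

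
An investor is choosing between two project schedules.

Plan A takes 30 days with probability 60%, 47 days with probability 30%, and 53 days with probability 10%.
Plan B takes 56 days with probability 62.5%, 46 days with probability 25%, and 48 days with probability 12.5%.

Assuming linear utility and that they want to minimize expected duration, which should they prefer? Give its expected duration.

Plan A = 0.6 × 30 + 0.3 × 47 + 0.1 × 53 = 18 + 14.1 + 5.3 = 37.4
Plan B = 0.625 × 56 + 0.25 × 46 + 0.125 × 48 = 35 + 11.5 + 6 = 52.5

Plan A (37.4 days)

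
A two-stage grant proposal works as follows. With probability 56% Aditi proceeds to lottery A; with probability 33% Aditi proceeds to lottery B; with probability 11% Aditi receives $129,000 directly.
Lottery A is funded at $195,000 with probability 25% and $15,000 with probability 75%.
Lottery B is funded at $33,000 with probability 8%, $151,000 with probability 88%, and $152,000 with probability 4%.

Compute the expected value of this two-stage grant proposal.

EV(A) = 0.25 × 195000 + 0.75 × 15000 = 48750 + 11250 = 60000
EV(B) = 0.08 × 33000 + 0.88 × 151000 + 0.04 × 152000 = 2640 + 132880 + 6080 = 141600
Branch C: 129000 (certain)
Overall = 0.56 × 60000 + 0.33 × 141600 + 0.11 × 129000 = 33600 + 46728 + 14190 = 94518

$94,518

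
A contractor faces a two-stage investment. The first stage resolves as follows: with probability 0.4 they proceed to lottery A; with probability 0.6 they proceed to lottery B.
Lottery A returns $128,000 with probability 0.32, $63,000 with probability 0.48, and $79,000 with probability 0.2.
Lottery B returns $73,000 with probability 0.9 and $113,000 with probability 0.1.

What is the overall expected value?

EV(A) = 0.32 × 128000 + 0.48 × 63000 + 0.2 × 79000 = 40960 + 30240 + 15800 = 87000
EV(B) = 0.9 × 73000 + 0.1 × 113000 = 65700 + 11300 = 77000
Overall = 0.4 × 87000 + 0.6 × 77000 = 34800 + 46200 = 81000

$81,000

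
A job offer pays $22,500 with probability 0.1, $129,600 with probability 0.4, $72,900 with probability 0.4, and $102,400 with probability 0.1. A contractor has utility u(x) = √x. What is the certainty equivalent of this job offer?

$89,401

E[u] = 0.1·√22500 + 0.4·√129600 + 0.4·√72900 + 0.1·√102400 = 0.1·150 + 0.4·360 + 0.4·270 + 0.1·320 = 299
CE = (299)² = 89401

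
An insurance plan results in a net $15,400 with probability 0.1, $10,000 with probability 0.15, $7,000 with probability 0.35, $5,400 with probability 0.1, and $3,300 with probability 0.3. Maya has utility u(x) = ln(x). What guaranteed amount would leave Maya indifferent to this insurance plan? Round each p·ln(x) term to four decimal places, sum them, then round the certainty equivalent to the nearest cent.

E[u] = 0.1·ln(15400) + 0.15·ln(10000) + 0.35·ln(7000) + 0.1·ln(5400) + 0.3·ln(3300) = 0.9642 + 1.3816 + 3.0988 + 0.8594 + 2.4305 = 8.7345
CE = e^8.7345 ≈ 6213.63

$6,213.63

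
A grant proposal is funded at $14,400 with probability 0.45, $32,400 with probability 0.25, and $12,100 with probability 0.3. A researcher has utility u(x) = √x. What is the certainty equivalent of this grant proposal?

$17,424

E[u] = 0.45·√14400 + 0.25·√32400 + 0.3·√12100 = 0.45·120 + 0.25·180 + 0.3·110 = 132
CE = (132)² = 17424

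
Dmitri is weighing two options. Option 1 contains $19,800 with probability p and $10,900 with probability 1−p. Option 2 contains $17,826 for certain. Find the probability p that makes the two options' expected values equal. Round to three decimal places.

p·19800 + (1−p)·10900 = 17826
8900p + 10900 = 17826
p = (17826 − 10900) / 8900

p = 0.778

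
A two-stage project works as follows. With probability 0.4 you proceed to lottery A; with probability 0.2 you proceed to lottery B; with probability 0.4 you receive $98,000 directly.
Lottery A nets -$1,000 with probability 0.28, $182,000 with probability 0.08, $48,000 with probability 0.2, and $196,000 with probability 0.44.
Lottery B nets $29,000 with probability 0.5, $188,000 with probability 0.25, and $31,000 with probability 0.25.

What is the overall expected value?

EV(A) = 0.28 × (-1000) + 0.08 × 182000 + 0.2 × 48000 + 0.44 × 196000 = -280 + 14560 + 9600 + 86240 = 110120
EV(B) = 0.5 × 29000 + 0.25 × 188000 + 0.25 × 31000 = 14500 + 47000 + 7750 = 69250
Branch C: 98000 (certain)
Overall = 0.4 × 110120 + 0.2 × 69250 + 0.4 × 98000 = 44048 + 13850 + 39200 = 97098

$97,098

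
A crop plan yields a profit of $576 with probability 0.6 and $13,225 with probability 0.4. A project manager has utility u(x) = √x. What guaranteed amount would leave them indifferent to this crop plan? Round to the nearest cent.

E[u] = 0.6·√576 + 0.4·√13225 = 0.6·24 + 0.4·115 = 60.4
CE = (60.4)² = 3648.16

$3,648.16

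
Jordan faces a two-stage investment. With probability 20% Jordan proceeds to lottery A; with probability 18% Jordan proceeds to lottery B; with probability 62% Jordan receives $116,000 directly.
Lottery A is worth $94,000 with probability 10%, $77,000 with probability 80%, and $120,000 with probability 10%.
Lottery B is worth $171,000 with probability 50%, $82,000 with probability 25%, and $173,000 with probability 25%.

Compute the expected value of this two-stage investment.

EV(A) = 0.1 × 94000 + 0.8 × 77000 + 0.1 × 120000 = 9400 + 61600 + 12000 = 83000
EV(B) = 0.5 × 171000 + 0.25 × 82000 + 0.25 × 173000 = 85500 + 20500 + 43250 = 149250
Branch C: 116000 (certain)
Overall = 0.2 × 83000 + 0.18 × 149250 + 0.62 × 116000 = 16600 + 26865 + 71920 = 115385

$115,385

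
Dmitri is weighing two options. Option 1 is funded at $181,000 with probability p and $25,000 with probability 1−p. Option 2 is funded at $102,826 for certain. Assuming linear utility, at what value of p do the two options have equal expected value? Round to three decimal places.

p = 0.499

p·181000 + (1−p)·25000 = 102826
156000p + 25000 = 102826
p = (102826 − 25000) / 156000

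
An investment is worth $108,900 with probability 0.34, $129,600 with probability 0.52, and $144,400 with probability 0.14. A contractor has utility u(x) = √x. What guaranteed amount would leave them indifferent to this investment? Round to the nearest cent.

E[u] = 0.34·√108900 + 0.52·√129600 + 0.14·√144400 = 0.34·330 + 0.52·360 + 0.14·380 = 352.6
CE = (352.6)² = 124326.76

$124,326.76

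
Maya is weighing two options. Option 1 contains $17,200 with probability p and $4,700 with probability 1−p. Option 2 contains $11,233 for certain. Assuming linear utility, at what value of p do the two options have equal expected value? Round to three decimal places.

p·17200 + (1−p)·4700 = 11233
12500p + 4700 = 11233
p = (11233 − 4700) / 12500

p = 0.523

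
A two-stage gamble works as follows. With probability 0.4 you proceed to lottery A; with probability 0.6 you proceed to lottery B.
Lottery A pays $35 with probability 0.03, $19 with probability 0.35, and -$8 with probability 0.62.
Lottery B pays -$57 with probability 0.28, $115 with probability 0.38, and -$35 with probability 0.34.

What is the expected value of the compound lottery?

EV(A) = 0.03 × 35 + 0.35 × 19 + 0.62 × (-8) = 1.05 + 6.65 − 4.96 = 2.74
EV(B) = 0.28 × (-57) + 0.38 × 115 + 0.34 × (-35) = -15.96 + 43.7 − 11.9 = 15.84
Overall = 0.4 × 2.74 + 0.6 × 15.84 = 1.096 + 9.504 = 10.6

$10.60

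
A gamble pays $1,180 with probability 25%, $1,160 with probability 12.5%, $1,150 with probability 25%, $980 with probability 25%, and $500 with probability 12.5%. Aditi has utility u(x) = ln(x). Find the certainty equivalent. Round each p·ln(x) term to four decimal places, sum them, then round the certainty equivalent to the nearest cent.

E[u] = 0.25·ln(1180) + 0.125·ln(1160) + 0.25·ln(1150) + 0.25·ln(980) + 0.125·ln(500) = 1.7683 + 0.8820 + 1.7619 + 1.7219 + 0.7768 = 6.9109
CE = e^6.9109 ≈ 1003.15

$1,003.15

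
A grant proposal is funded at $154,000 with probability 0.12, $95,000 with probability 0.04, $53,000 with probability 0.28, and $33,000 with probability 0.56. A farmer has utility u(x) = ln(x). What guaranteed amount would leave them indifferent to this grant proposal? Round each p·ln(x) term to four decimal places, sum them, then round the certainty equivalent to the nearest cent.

$47,296.90

E[u] = 0.12·ln(154000) + 0.04·ln(95000) + 0.28·ln(53000) + 0.56·ln(33000) = 1.4334 + 0.4585 + 3.0459 + 5.8264 = 10.7642
CE = e^10.7642 ≈ 47296.90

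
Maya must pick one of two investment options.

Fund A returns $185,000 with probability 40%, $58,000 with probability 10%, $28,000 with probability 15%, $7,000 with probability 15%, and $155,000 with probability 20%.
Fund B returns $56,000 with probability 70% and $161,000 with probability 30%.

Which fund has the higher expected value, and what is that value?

Fund A ($116,050)

Fund A = 0.4 × 185000 + 0.1 × 58000 + 0.15 × 28000 + 0.15 × 7000 + 0.2 × 155000 = 74000 + 5800 + 4200 + 1050 + 31000 = 116050
Fund B = 0.7 × 56000 + 0.3 × 161000 = 39200 + 48300 = 87500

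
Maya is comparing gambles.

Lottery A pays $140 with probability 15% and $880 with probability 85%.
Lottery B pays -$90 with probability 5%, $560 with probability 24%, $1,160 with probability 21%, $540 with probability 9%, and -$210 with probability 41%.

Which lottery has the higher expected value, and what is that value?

Lottery A ($769)

Lottery A = 0.15 × 140 + 0.85 × 880 = 21 + 748 = 769
Lottery B = 0.05 × (-90) + 0.24 × 560 + 0.21 × 1160 + 0.09 × 540 + 0.41 × (-210) = -4.5 + 134.4 + 243.6 + 48.6 − 86.1 = 336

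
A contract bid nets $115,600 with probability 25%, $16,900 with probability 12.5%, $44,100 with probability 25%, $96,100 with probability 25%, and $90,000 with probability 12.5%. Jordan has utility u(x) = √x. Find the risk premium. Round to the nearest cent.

$5,085.94

E[u] = 0.25·√115600 + 0.125·√16900 + 0.25·√44100 + 0.25·√96100 + 0.125·√90000 = 0.25·340 + 0.125·130 + 0.25·210 + 0.25·310 + 0.125·300 = 268.75
CE = (268.75)² = 72226.5625
Risk premium = EV − CE = 77312.5 − 72226.5625 = 5085.9375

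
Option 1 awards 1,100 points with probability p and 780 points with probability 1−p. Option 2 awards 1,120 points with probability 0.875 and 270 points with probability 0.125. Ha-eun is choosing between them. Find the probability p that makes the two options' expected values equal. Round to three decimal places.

EV(Option 2) = 0.875 × 1120 + 0.125 × 270 = 980 + 33.75 = 1013.75
p·1100 + (1−p)·780 = 1013.75
320p + 780 = 1013.75
p = (1013.75 − 780) / 320

p = 0.730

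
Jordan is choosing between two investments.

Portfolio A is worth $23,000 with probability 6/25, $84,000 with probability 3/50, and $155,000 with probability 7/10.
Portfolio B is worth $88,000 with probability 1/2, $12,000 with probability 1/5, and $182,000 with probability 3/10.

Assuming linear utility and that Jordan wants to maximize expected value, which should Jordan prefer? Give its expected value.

Portfolio A ($119,060)

Portfolio A = 6/25 × 23000 + 3/50 × 84000 + 7/10 × 155000 = 5520 + 5040 + 108500 = 119060
Portfolio B = 1/2 × 88000 + 1/5 × 12000 + 3/10 × 182000 = 44000 + 2400 + 54600 = 101000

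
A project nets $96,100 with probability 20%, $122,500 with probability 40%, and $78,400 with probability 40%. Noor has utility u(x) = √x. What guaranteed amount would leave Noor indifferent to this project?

E[u] = 0.2·√96100 + 0.4·√122500 + 0.4·√78400 = 0.2·310 + 0.4·350 + 0.4·280 = 314
CE = (314)² = 98596

$98,596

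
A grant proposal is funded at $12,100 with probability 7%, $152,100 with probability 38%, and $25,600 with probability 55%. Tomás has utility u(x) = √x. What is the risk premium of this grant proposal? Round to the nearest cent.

E[u] = 0.07·√12100 + 0.38·√152100 + 0.55·√25600 = 0.07·110 + 0.38·390 + 0.55·160 = 243.9
CE = (243.9)² = 59487.21
Risk premium = EV − CE = 72725 − 59487.21 = 13237.79

$13,237.79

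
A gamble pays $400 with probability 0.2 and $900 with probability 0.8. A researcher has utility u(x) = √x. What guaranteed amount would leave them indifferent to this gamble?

$784

E[u] = 0.2·√400 + 0.8·√900 = 0.2·20 + 0.8·30 = 28
CE = (28)² = 784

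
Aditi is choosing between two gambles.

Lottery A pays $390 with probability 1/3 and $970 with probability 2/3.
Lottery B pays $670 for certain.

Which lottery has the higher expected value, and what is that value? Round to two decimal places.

Lottery A ($776.67)

Lottery A = 1/3 × 390 + 2/3 × 970 = 130 + 646.6667 = 776.6667
Lottery B: 670 (certain)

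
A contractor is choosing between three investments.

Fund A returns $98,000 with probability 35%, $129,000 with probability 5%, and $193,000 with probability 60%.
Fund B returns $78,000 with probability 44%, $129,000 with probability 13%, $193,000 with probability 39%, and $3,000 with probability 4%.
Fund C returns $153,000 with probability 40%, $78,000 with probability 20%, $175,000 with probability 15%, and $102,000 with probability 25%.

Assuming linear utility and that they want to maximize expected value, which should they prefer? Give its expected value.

Fund A = 0.35 × 98000 + 0.05 × 129000 + 0.6 × 193000 = 34300 + 6450 + 115800 = 156550
Fund B = 0.44 × 78000 + 0.13 × 129000 + 0.39 × 193000 + 0.04 × 3000 = 34320 + 16770 + 75270 + 120 = 126480
Fund C = 0.4 × 153000 + 0.2 × 78000 + 0.15 × 175000 + 0.25 × 102000 = 61200 + 15600 + 26250 + 25500 = 128550

Fund A ($156,550)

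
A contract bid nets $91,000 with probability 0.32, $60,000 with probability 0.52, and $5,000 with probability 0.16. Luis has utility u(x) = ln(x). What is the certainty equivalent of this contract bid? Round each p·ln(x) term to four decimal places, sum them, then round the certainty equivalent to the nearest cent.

E[u] = 0.32·ln(91000) + 0.52·ln(60000) + 0.16·ln(5000) = 3.6540 + 5.7211 + 1.3628 = 10.7379
CE = e^10.7379 ≈ 46069.20

$46,069.20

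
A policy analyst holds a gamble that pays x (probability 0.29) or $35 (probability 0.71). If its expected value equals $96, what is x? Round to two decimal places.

x = $245.34

0.29·x + 0.71·35 = 96
0.29·x = 96 − 24.85 = 71.15
x = 71.15 / 0.29 = 245.3448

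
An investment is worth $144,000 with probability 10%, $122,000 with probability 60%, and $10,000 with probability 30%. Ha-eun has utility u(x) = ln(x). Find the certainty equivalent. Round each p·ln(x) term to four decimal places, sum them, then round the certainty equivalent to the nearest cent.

$58,571.29

E[u] = 0.1·ln(144000) + 0.6·ln(122000) + 0.3·ln(10000) = 1.1878 + 7.0271 + 2.7631 = 10.9780
CE = e^10.9780 ≈ 58571.29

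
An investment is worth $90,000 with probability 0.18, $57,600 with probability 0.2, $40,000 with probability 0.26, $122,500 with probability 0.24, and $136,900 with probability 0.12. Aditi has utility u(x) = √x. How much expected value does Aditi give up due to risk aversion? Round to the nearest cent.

$4,198.24

E[u] = 0.18·√90000 + 0.2·√57600 + 0.26·√40000 + 0.24·√122500 + 0.12·√136900 = 0.18·300 + 0.2·240 + 0.26·200 + 0.24·350 + 0.12·370 = 282.4
CE = (282.4)² = 79749.76
Risk premium = EV − CE = 83948 − 79749.76 = 4198.24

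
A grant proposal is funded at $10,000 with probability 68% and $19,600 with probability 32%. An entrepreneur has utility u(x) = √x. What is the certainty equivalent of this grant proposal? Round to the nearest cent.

E[u] = 0.68·√10000 + 0.32·√19600 = 0.68·100 + 0.32·140 = 112.8
CE = (112.8)² = 12723.84

$12,723.84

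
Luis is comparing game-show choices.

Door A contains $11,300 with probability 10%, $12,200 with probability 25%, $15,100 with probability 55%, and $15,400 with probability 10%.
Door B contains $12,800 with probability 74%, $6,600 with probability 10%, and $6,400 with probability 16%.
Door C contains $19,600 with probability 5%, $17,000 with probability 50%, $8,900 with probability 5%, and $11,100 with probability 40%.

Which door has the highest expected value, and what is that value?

Door A = 0.1 × 11300 + 0.25 × 12200 + 0.55 × 15100 + 0.1 × 15400 = 1130 + 3050 + 8305 + 1540 = 14025
Door B = 0.74 × 12800 + 0.1 × 6600 + 0.16 × 6400 = 9472 + 660 + 1024 = 11156
Door C = 0.05 × 19600 + 0.5 × 17000 + 0.05 × 8900 + 0.4 × 11100 = 980 + 8500 + 445 + 4440 = 14365

Door C ($14,365)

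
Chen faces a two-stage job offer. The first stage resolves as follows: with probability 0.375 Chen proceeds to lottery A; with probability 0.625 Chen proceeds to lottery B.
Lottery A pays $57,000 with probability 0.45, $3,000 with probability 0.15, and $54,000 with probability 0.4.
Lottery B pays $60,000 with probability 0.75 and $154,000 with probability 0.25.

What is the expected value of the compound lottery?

EV(A) = 0.45 × 57000 + 0.15 × 3000 + 0.4 × 54000 = 25650 + 450 + 21600 = 47700
EV(B) = 0.75 × 60000 + 0.25 × 154000 = 45000 + 38500 = 83500
Overall = 0.375 × 47700 + 0.625 × 83500 = 17887.5 + 52187.5 = 70075

$70,075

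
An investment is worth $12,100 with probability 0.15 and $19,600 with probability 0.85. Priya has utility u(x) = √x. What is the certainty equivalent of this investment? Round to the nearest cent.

$18,360.25

E[u] = 0.15·√12100 + 0.85·√19600 = 0.15·110 + 0.85·140 = 135.5
CE = (135.5)² = 18360.25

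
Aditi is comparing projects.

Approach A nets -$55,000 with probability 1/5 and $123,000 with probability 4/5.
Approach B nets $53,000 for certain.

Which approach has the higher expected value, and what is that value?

Approach A = 1/5 × (-55000) + 4/5 × 123000 = -11000 + 98400 = 87400
Approach B: 53000 (certain)

Approach A ($87,400)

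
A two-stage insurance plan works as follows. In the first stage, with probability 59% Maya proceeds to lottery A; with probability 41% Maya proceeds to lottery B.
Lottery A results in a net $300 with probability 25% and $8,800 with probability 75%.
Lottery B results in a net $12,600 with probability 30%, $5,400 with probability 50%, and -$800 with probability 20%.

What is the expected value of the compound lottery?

$6,529.45

EV(A) = 0.25 × 300 + 0.75 × 8800 = 75 + 6600 = 6675
EV(B) = 0.3 × 12600 + 0.5 × 5400 + 0.2 × (-800) = 3780 + 2700 − 160 = 6320
Overall = 0.59 × 6675 + 0.41 × 6320 = 3938.25 + 2591.2 = 6529.45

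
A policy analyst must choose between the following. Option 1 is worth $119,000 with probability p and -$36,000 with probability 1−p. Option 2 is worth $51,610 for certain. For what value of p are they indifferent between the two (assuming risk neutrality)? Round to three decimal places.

p·119000 + (1−p)·(-36000) = 51610
155000p − 36000 = 51610
p = (51610 + 36000) / 155000

p = 0.565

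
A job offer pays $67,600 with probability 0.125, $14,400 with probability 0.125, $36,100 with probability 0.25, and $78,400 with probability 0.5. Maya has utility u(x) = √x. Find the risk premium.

E[u] = 0.125·√67600 + 0.125·√14400 + 0.25·√36100 + 0.5·√78400 = 0.125·260 + 0.125·120 + 0.25·190 + 0.5·280 = 235
CE = (235)² = 55225
Risk premium = EV − CE = 58475 − 55225 = 3250

$3,250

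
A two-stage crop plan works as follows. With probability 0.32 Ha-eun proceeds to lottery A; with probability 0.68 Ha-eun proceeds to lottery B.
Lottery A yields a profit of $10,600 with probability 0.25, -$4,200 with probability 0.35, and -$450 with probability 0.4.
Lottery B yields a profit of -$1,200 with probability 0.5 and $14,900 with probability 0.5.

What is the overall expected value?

EV(A) = 0.25 × 10600 + 0.35 × (-4200) + 0.4 × (-450) = 2650 − 1470 − 180 = 1000
EV(B) = 0.5 × (-1200) + 0.5 × 14900 = -600 + 7450 = 6850
Overall = 0.32 × 1000 + 0.68 × 6850 = 320 + 4658 = 4978

$4,978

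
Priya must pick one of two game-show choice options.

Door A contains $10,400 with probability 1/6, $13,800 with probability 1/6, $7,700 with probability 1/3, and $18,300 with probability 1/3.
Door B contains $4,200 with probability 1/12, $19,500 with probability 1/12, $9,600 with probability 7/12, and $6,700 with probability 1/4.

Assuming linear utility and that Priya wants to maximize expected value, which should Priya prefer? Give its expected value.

Door A = 1/6 × 10400 + 1/6 × 13800 + 1/3 × 7700 + 1/3 × 18300 = 1733.3333 + 2300 + 2566.6667 + 6100 = 12700
Door B = 1/12 × 4200 + 1/12 × 19500 + 7/12 × 9600 + 1/4 × 6700 = 350 + 1625 + 5600 + 1675 = 9250

Door A ($12,700)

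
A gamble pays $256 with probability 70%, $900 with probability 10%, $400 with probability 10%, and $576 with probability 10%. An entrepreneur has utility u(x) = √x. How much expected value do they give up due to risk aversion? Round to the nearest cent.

E[u] = 0.7·√256 + 0.1·√900 + 0.1·√400 + 0.1·√576 = 0.7·16 + 0.1·30 + 0.1·20 + 0.1·24 = 18.6
CE = (18.6)² = 345.96
Risk premium = EV − CE = 366.8 − 345.96 = 20.84

$20.84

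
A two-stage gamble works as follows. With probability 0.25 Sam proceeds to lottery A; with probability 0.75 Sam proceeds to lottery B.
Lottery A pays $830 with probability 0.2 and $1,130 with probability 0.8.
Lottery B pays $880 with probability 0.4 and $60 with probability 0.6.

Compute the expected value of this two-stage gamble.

EV(A) = 0.2 × 830 + 0.8 × 1130 = 166 + 904 = 1070
EV(B) = 0.4 × 880 + 0.6 × 60 = 352 + 36 = 388
Overall = 0.25 × 1070 + 0.75 × 388 = 267.5 + 291 = 558.5

$558.50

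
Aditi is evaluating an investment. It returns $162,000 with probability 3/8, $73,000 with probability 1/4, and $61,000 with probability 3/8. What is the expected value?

$101,875

EV = 3/8 × 162000 + 1/4 × 73000 + 3/8 × 61000 = 60750 + 18250 + 22875 = 101875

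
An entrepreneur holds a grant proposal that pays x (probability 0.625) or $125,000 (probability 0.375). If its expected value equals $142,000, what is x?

0.625·x + 0.375·125000 = 142000
0.625·x = 142000 − 46875 = 95125
x = 95125 / 0.625 = 152200

x = $152,200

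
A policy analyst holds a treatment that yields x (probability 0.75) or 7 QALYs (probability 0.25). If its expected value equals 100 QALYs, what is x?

0.75·x + 0.25·7 = 100
0.75·x = 100 − 1.75 = 98.25
x = 98.25 / 0.75 = 131

x = 131 QALYs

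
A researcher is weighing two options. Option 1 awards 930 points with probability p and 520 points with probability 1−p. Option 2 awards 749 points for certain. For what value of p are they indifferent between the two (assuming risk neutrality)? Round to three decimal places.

p·930 + (1−p)·520 = 749
410p + 520 = 749
p = (749 − 520) / 410

p = 0.559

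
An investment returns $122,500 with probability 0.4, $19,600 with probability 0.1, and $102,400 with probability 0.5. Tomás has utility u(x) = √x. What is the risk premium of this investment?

E[u] = 0.4·√122500 + 0.1·√19600 + 0.5·√102400 = 0.4·350 + 0.1·140 + 0.5·320 = 314
CE = (314)² = 98596
Risk premium = EV − CE = 102160 − 98596 = 3564

$3,564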